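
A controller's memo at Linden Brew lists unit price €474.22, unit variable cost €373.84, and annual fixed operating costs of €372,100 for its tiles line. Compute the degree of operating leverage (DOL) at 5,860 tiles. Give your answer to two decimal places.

At 5,860 units, contribution = 5,860 × €100.38 = €588,226.80.
Subtracting fixed costs: EBIT = €588,226.80 − €372,100 = €216,126.80.
Degree of operating leverage = €588,226.80 / €216,126.80 = 2.7217.

2.72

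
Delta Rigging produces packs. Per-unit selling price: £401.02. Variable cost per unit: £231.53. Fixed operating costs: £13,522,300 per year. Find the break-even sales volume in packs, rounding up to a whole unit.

79,783 packs

Unit CM = price − variable cost = £401.02 − £231.53 = £169.49.
Units to break even: £13,522,300 ÷ £169.49 = 79,782.29, rounded up to 79,783.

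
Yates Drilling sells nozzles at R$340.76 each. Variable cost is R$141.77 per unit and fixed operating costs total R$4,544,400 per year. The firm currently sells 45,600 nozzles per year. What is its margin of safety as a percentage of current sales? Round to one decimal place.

Unit CM = price − variable cost = R$340.76 − R$141.77 = R$198.99. Break-even units = R$4,544,400 ÷ R$198.99 = 22,837.33; break-even revenue = 22,837.33 × R$340.76 = R$7,782,048.06.
Actual sales revenue = 45,600 × R$340.76 = R$15,538,656.00.
Margin of safety = (R$15,538,656.00 − R$7,782,048.06) ÷ R$15,538,656.00 = 49.9%.

49.9%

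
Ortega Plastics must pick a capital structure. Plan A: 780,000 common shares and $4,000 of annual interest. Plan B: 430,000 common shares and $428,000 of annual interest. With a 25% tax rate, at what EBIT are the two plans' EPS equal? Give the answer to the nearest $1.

Set EPS_A = EPS_B: (EBIT − $4,000)(1 − 0.25) ÷ 780,000 = (EBIT − $428,000)(1 − 0.25) ÷ 430,000.
Cancelling (1 − t) and cross-multiplying: 430,000·(EBIT − 4,000) = 780,000·(EBIT − 428,000).
EBIT × (780,000 − 430,000) = 428,000 × 780,000 − 4,000 × 430,000 = 332,120,000,000, so EBIT = 332,120,000,000 ÷ 350,000 = 948,914.29.

$948,914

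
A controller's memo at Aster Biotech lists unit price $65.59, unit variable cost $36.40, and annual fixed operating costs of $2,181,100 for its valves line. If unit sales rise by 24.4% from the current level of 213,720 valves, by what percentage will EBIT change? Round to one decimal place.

+37.5%

Total contribution margin = 213,720 × $29.19 = $6,238,486.80.
EBIT = $6,238,486.80 − $2,181,100 = $4,057,386.80.
So DOL = total CM / EBIT = $6,238,486.80 / $4,057,386.80 = 1.5376.
%ΔEBIT = DOL × %ΔSales = 1.5376 × +24.4% = +37.5%.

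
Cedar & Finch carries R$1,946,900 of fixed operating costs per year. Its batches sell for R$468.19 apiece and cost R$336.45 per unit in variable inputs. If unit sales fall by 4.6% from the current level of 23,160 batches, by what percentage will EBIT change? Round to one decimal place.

-12.7%

Contribution at this volume is 23,160 × R$131.74 = R$3,051,098.40.
Subtracting fixed costs: EBIT = R$3,051,098.40 − R$1,946,900 = R$1,104,198.40.
Degree of operating leverage = R$3,051,098.40 / R$1,104,198.40 = 2.7632.
So EBIT moves 2.7632 × (-4.6%) = -12.7%.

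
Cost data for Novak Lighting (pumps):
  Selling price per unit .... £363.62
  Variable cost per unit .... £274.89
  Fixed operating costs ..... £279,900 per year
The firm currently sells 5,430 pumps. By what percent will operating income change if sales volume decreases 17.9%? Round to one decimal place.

-42.7%

Contribution at this volume is 5,430 × £88.73 = £481,803.90.
EBIT = £481,803.90 − £279,900 = £201,903.90.
So DOL = total CM / EBIT = £481,803.90 / £201,903.90 = 2.3863.
Operating income changes by 2.3863 × -17.9% = -42.7%.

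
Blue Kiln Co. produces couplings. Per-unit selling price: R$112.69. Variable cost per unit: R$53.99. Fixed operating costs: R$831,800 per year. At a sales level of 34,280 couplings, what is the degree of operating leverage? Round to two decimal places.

Total contribution margin = 34,280 × R$58.70 = R$2,012,236.00.
EBIT = R$2,012,236.00 − R$831,800 = R$1,180,436.00.
So DOL = total CM / EBIT = R$2,012,236.00 / R$1,180,436.00 = 1.7047.

1.70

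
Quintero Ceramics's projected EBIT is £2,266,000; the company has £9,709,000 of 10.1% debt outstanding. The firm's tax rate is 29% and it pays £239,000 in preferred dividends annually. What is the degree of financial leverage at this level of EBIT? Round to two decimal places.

2.39

Interest = £980,609.00.
Preferred dividends grossed up pre-tax: £239,000 / (1 − 0.29) = £336,619.72.
DFL = EBIT ÷ [EBIT − I − D_p/(1−t)] = £2,266,000 ÷ [£2,266,000 − £980,609.00 − £336,619.72] = £2,266,000 ÷ £948,771.28 = 2.3884.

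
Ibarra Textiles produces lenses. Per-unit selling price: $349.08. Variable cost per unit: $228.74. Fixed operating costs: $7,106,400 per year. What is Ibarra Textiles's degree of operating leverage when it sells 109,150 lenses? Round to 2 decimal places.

Total contribution margin = 109,150 × $120.34 = $13,135,111.00.
Subtracting fixed costs: EBIT = $13,135,111.00 − $7,106,400 = $6,028,711.00.
DOL = contribution ÷ EBIT = $13,135,111.00 ÷ $6,028,711.00 = 2.1788.

2.18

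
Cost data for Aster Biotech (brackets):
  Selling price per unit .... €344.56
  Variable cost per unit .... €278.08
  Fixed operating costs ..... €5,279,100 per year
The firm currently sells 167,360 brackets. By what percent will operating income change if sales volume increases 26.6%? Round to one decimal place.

+50.6%

Total contribution margin = 167,360 × €66.48 = €11,126,092.80.
Operating income = contribution − fixed costs = €11,126,092.80 − €5,279,100 = €5,846,992.80.
So DOL = total CM / EBIT = €11,126,092.80 / €5,846,992.80 = 1.9029.
So EBIT moves 1.9029 × (+26.6%) = +50.6%.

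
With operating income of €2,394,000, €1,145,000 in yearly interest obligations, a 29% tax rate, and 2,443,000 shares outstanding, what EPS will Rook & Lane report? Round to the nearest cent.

€0.36

Pre-tax income = €2,394,000 − €1,145,000.00 = €1,249,000.00.
Net income = €1,249,000.00 × (1 − 0.29) = €886,790.00.
EPS = €886,790.00 ÷ 2,443,000 = €0.36.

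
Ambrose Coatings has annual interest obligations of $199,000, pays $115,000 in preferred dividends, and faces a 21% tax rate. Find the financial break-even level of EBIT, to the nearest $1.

Grossing the preferred dividend up to pre-tax terms: $115,000 / (1 − 0.21) = $145,569.62.
Financial break-even EBIT = interest + D_p ÷ (1 − t) = $199,000 + $145,569.62 = $344,569.62.

$344,570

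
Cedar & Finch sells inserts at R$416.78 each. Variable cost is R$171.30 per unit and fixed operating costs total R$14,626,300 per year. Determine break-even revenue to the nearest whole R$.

R$24,832,774

CM per unit = R$416.78 − R$171.30 = R$245.48; CM ratio = R$245.48 / R$416.78 = 0.5890.
Break-even revenue = fixed costs × price ÷ CM = R$14,626,300 × R$416.78 ÷ R$245.48 = R$24,832,774.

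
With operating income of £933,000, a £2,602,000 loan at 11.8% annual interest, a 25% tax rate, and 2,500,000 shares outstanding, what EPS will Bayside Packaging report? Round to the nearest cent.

£0.19

Pre-tax income = £933,000 − £307,036.00 = £625,964.00.
After tax at 25%: net income = £625,964.00 × 0.75 = £469,473.00.
EPS = £469,473.00 ÷ 2,500,000 = £0.19.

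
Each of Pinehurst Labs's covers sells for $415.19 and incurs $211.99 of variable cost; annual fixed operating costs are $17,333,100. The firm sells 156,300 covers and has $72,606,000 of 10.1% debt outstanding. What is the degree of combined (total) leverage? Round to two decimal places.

4.48

Contribution at this volume is 156,300 × $203.20 = $31,760,160.00.
EBIT = $31,760,160.00 − $17,333,100 = $14,427,060.00. Interest = $7,333,206.00.
DOL = $31,760,160.00 ÷ $14,427,060.00 = 2.2014; DFL = $14,427,060.00 ÷ $7,093,854.00 = 2.0337.
DCL = DOL × DFL = 2.2014 × 2.0337 = 4.4770.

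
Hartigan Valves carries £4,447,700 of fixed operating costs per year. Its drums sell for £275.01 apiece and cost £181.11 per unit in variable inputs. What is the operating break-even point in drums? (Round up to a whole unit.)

Each unit contributes £275.01 − £181.11 = £93.90.
Break-even volume = fixed costs ÷ CM per unit = £4,447,700 ÷ £93.90 = 47,366.35, so 47,367 drums.

47,367 drums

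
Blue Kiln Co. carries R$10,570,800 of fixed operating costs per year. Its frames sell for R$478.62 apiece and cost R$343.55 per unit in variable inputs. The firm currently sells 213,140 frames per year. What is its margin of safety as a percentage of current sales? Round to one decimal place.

Each unit contributes R$478.62 − R$343.55 = R$135.07. Break-even units = R$10,570,800 ÷ R$135.07 = 78,261.64; break-even revenue = 78,261.64 × R$478.62 = R$37,457,587.15.
Current sales = 213,140 × R$478.62 = R$102,013,066.80.
Margin of safety = (R$102,013,066.80 − R$37,457,587.15) ÷ R$102,013,066.80 = 63.3%.

63.3%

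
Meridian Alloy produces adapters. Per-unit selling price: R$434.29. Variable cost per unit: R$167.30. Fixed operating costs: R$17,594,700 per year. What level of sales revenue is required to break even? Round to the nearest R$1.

R$28,619,807

Contribution margin per unit = R$434.29 − R$167.30 = R$266.99, a CM ratio of R$266.99 ÷ R$434.29 = 0.6148.
Break-even revenue = fixed costs × price ÷ CM = R$17,594,700 × R$434.29 ÷ R$266.99 = R$28,619,807.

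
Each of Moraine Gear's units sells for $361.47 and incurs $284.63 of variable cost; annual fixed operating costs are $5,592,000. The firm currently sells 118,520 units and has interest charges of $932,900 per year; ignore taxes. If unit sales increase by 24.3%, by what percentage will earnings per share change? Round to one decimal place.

Total contribution margin = 118,520 × $76.84 = $9,107,076.80.
EBIT = $9,107,076.80 − $5,592,000 = $3,515,076.80.
After interest of $932,900.00, pre-tax earnings = $2,582,176.80.
DCL = total CM / (EBIT − I) = $9,107,076.80 / $2,582,176.80 = 3.5269.
EPS therefore changes by 3.5269 × (+24.3%) = +85.7%.

+85.7%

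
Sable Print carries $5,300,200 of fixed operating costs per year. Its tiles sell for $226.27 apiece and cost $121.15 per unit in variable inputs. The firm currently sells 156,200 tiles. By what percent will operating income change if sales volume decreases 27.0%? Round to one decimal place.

At 156,200 units, contribution = 156,200 × $105.12 = $16,419,744.00.
Operating income = contribution − fixed costs = $16,419,744.00 − $5,300,200 = $11,119,544.00.
Degree of operating leverage = $16,419,744.00 / $11,119,544.00 = 1.4767.
Operating income changes by 1.4767 × -27.0% = -39.9%.

-39.9%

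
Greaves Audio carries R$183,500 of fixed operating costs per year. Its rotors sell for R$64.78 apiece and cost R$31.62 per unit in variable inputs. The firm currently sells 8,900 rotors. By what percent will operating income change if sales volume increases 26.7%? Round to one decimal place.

At 8,900 units, contribution = 8,900 × R$33.16 = R$295,124.00.
EBIT = R$295,124.00 − R$183,500 = R$111,624.00.
Degree of operating leverage = R$295,124.00 / R$111,624.00 = 2.6439.
Operating income changes by 2.6439 × +26.7% = +70.6%.

+70.6%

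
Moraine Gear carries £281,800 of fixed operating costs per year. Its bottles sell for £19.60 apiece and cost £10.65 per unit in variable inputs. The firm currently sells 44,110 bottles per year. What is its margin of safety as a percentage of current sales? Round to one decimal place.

Contribution margin per unit = £19.60 − £10.65 = £8.95. Break-even units = £281,800 ÷ £8.95 = 31,486.03; break-even revenue = 31,486.03 × £19.60 = £617,126.26.
Actual sales revenue = 44,110 × £19.60 = £864,556.00.
Margin of safety = (£864,556.00 − £617,126.26) ÷ £864,556.00 = 28.6%.

28.6%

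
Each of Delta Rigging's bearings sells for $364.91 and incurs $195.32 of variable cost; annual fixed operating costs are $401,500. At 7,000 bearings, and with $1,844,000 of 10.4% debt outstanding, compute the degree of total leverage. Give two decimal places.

2.00

Contribution at this volume is 7,000 × $169.59 = $1,187,130.00.
Operating income = contribution − fixed costs = $1,187,130.00 − $401,500 = $785,630.00. Interest = $191,776.00.
DOL = $1,187,130.00 ÷ $785,630.00 = 1.5111; DFL = $785,630.00 ÷ $593,854.00 = 1.3229.
Combined leverage = 1.5111 × 1.3229 = 1.9990.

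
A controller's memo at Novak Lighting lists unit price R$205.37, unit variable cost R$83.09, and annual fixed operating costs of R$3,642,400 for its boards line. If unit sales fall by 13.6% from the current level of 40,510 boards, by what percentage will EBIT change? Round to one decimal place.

-51.4%

Contribution at this volume is 40,510 × R$122.28 = R$4,953,562.80.
Operating income = contribution − fixed costs = R$4,953,562.80 − R$3,642,400 = R$1,311,162.80.
DOL = contribution ÷ EBIT = R$4,953,562.80 ÷ R$1,311,162.80 = 3.7780.
So EBIT moves 3.7780 × (-13.6%) = -51.4%.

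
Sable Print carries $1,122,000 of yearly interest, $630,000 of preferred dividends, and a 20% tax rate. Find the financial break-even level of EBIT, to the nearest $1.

$1,909,500

Grossing the preferred dividend up to pre-tax terms: $630,000 / (1 − 0.20) = $787,500.00.
EPS = 0 when EBIT covers interest plus the pre-tax preferred burden: $1,122,000 + $787,500.00 = $1,909,500.00.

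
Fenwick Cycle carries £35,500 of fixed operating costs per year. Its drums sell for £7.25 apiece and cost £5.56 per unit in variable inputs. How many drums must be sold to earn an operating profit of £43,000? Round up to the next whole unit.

Contribution margin per unit = £7.25 − £5.56 = £1.69.
Units = (FC + target) / CM = (£35,500 + £43,000) / £1.69 = 46,449.70, so 46,450 drums.

46,450 drums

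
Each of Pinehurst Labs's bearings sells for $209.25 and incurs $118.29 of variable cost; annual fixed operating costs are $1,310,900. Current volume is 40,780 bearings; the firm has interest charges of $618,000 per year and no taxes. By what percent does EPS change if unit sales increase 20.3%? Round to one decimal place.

+42.3%

At 40,780 units, contribution = 40,780 × $90.96 = $3,709,348.80.
EBIT = $3,709,348.80 − $1,310,900 = $2,398,448.80.
Interest = $618,000.00, so EBIT − I = $1,780,448.80.
Degree of combined leverage = contribution ÷ (EBIT − I) = $3,709,348.80 ÷ $1,780,448.80 = 2.0834.
%ΔEPS = DCL × %ΔSales = 2.0834 × +20.3% = +42.3%.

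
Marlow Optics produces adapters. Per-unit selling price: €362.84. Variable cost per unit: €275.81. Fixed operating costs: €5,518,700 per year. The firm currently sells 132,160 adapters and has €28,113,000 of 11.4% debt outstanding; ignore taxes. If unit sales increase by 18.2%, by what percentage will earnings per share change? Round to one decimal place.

+75.3%

Total contribution margin = 132,160 × €87.03 = €11,501,884.80.
Operating income = contribution − fixed costs = €11,501,884.80 − €5,518,700 = €5,983,184.80.
Interest = €3,204,882.00, so EBIT − I = €2,778,302.80.
Degree of combined leverage = contribution ÷ (EBIT − I) = €11,501,884.80 ÷ €2,778,302.80 = 4.1399.
%ΔEPS = DCL × %ΔSales = 4.1399 × +18.2% = +75.3%.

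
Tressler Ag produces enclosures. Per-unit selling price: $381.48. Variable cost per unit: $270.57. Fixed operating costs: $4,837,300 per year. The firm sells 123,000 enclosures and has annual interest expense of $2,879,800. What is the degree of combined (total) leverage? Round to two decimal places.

2.30

Total contribution margin = 123,000 × $110.91 = $13,641,930.00.
EBIT = $13,641,930.00 − $4,837,300 = $8,804,630.00. Interest = $2,879,800.00, so EBIT − I = $5,924,830.00.
DCL = contribution ÷ (EBIT − I) = $13,641,930.00 ÷ $5,924,830.00 = 2.3025.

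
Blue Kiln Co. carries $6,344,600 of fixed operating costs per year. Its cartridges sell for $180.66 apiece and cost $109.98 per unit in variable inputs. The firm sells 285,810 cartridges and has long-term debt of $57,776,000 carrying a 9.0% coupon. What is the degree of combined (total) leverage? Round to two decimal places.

Total contribution margin = 285,810 × $70.68 = $20,201,050.80.
Operating income = contribution − fixed costs = $20,201,050.80 − $6,344,600 = $13,856,450.80. Interest = $5,199,840.00, so EBIT − I = $8,656,610.80.
DCL = contribution ÷ (EBIT − I) = $20,201,050.80 ÷ $8,656,610.80 = 2.3336.

2.33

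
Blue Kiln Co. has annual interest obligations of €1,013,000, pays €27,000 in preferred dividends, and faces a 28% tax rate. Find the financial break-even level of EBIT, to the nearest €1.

Preferred dividends are paid after tax, so their pre-tax equivalent is €27,000 ÷ (1 − 0.28) = €37,500.00.
Financial break-even EBIT = interest + D_p ÷ (1 − t) = €1,013,000 + €37,500.00 = €1,050,500.00.

€1,050,500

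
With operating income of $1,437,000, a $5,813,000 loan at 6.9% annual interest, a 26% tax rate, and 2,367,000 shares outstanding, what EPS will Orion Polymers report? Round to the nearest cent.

Interest = $401,097.00, so EBT = $1,437,000 − $401,097.00 = $1,035,903.00.
After tax at 26%: net income = $1,035,903.00 × 0.74 = $766,568.22.
Per share: $766,568.22 / 2,367,000 shares = $0.32.

$0.32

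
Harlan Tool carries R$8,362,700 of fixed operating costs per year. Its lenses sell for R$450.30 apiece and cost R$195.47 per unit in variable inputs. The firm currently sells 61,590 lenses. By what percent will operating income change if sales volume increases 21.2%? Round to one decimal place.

Total contribution margin = 61,590 × R$254.83 = R$15,694,979.70.
Subtracting fixed costs: EBIT = R$15,694,979.70 − R$8,362,700 = R$7,332,279.70.
Degree of operating leverage = R$15,694,979.70 / R$7,332,279.70 = 2.1405.
So EBIT moves 2.1405 × (+21.2%) = +45.4%.

+45.4%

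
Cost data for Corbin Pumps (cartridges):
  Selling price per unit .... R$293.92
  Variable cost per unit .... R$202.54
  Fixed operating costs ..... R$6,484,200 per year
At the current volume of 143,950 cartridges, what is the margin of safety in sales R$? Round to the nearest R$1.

Unit CM = price − variable cost = R$293.92 − R$202.54 = R$91.38. Break-even units = R$6,484,200 ÷ R$91.38 = 70,958.63; break-even revenue = 70,958.63 × R$293.92 = R$20,856,161.79.
Actual sales revenue = 143,950 × R$293.92 = R$42,309,784.00.
Margin of safety = R$42,309,784.00 − R$20,856,161.79 = R$21,453,622.

R$21,453,622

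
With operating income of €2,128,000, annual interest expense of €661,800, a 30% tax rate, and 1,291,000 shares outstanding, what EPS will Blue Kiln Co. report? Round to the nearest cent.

Pre-tax income = €2,128,000 − €661,800.00 = €1,466,200.00.
Net income = €1,466,200.00 × (1 − 0.30) = €1,026,340.00.
Per share: €1,026,340.00 / 1,291,000 shares = €0.79.

€0.79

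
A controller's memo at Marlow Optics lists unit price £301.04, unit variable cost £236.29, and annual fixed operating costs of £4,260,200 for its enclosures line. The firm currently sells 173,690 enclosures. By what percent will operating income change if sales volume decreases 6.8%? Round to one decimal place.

-10.9%

At 173,690 units, contribution = 173,690 × £64.75 = £11,246,427.50.
EBIT = £11,246,427.50 − £4,260,200 = £6,986,227.50.
Degree of operating leverage = £11,246,427.50 / £6,986,227.50 = 1.6098.
So EBIT moves 1.6098 × (-6.8%) = -10.9%.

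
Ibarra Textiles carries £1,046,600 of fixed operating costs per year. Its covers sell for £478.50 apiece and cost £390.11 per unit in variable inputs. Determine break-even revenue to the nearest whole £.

£5,665,778

CM per unit = £478.50 − £390.11 = £88.39; CM ratio = £88.39 / £478.50 = 0.1847.
Break-even revenue = fixed costs × price ÷ CM = £1,046,600 × £478.50 ÷ £88.39 = £5,665,778.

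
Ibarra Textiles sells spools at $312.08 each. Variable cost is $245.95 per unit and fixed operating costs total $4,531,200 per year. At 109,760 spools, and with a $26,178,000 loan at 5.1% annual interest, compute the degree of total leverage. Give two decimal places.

At 109,760 units, contribution = 109,760 × $66.13 = $7,258,428.80.
Subtracting fixed costs: EBIT = $7,258,428.80 − $4,531,200 = $2,727,228.80. Interest = $1,335,078.00, so EBIT − I = $1,392,150.80.
Degree of total leverage = total CM / (EBIT − interest) = $7,258,428.80 / $1,392,150.80 = 5.2138.

5.21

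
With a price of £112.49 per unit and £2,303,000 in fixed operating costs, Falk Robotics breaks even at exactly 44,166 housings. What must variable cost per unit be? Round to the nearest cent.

At break-even, FC = Q × (P − VC), so P − VC = £2,303,000 ÷ 44,166 = £52.1442.
Variable cost per unit = £112.49 − £52.1442 = £60.35.

£60.35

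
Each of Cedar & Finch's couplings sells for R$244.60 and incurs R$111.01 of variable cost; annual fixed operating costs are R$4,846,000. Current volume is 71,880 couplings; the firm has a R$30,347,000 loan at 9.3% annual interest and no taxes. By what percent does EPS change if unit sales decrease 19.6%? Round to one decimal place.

At 71,880 units, contribution = 71,880 × R$133.59 = R$9,602,449.20.
Operating income = contribution − fixed costs = R$9,602,449.20 − R$4,846,000 = R$4,756,449.20.
Interest = R$2,822,271.00, so EBIT − I = R$1,934,178.20.
DCL = total CM / (EBIT − I) = R$9,602,449.20 / R$1,934,178.20 = 4.9646.
EPS therefore changes by 4.9646 × (-19.6%) = -97.3%.

-97.3%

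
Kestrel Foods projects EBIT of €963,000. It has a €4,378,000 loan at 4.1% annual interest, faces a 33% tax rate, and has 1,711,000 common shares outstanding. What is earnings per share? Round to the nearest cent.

€0.31

Interest = €179,498.00, so EBT = €963,000 − €179,498.00 = €783,502.00.
After tax at 33%: net income = €783,502.00 × 0.67 = €524,946.34.
EPS = €524,946.34 ÷ 1,711,000 = €0.31.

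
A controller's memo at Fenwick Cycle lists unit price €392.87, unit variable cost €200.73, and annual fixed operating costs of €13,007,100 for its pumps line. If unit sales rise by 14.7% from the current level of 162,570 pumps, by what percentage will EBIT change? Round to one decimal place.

+25.2%

At 162,570 units, contribution = 162,570 × €192.14 = €31,236,199.80.
EBIT = €31,236,199.80 − €13,007,100 = €18,229,099.80.
So DOL = total CM / EBIT = €31,236,199.80 / €18,229,099.80 = 1.7135.
So EBIT moves 1.7135 × (+14.7%) = +25.2%.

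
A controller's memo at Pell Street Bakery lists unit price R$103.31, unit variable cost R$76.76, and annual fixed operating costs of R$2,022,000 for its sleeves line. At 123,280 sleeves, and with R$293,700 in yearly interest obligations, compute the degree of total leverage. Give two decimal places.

3.42

Total contribution margin = 123,280 × R$26.55 = R$3,273,084.00.
Subtracting fixed costs: EBIT = R$3,273,084.00 − R$2,022,000 = R$1,251,084.00. Interest = R$293,700.00.
DOL = R$3,273,084.00 ÷ R$1,251,084.00 = 2.6162; DFL = R$1,251,084.00 ÷ R$957,384.00 = 1.3068.
DCL = DOL × DFL = 2.6162 × 1.3068 = 3.4189.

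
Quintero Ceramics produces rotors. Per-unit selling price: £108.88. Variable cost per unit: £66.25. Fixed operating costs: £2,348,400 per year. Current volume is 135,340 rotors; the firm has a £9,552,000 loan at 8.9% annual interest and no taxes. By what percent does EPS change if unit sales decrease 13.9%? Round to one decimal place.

At 135,340 units, contribution = 135,340 × £42.63 = £5,769,544.20.
EBIT = £5,769,544.20 − £2,348,400 = £3,421,144.20.
Interest = £850,128.00, so EBIT − I = £2,571,016.20.
Degree of combined leverage = contribution ÷ (EBIT − I) = £5,769,544.20 ÷ £2,571,016.20 = 2.2441.
%ΔEPS = DCL × %ΔSales = 2.2441 × -13.9% = -31.2%.

-31.2%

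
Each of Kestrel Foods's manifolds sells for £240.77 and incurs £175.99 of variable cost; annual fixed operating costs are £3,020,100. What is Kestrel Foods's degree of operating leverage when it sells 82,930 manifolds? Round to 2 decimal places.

Contribution at this volume is 82,930 × £64.78 = £5,372,205.40.
EBIT = £5,372,205.40 − £3,020,100 = £2,352,105.40.
Degree of operating leverage = £5,372,205.40 / £2,352,105.40 = 2.2840.

2.28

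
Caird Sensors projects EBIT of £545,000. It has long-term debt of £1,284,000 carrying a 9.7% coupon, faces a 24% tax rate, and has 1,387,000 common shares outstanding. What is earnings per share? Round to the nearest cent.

£0.23

Pre-tax income = £545,000 − £124,548.00 = £420,452.00.
Net income = £420,452.00 × (1 − 0.24) = £319,543.52.
Per share: £319,543.52 / 1,387,000 shares = £0.23.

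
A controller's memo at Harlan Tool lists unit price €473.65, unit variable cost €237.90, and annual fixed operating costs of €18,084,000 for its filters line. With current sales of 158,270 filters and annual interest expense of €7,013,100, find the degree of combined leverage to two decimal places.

3.05

At 158,270 units, contribution = 158,270 × €235.75 = €37,312,152.50.
EBIT = €37,312,152.50 − €18,084,000 = €19,228,152.50. Interest = €7,013,100.00, so EBIT − I = €12,215,052.50.
DCL = contribution ÷ (EBIT − I) = €37,312,152.50 ÷ €12,215,052.50 = 3.0546.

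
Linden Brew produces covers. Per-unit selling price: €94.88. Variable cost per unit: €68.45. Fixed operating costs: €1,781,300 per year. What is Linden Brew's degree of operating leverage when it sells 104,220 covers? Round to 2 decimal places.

Total contribution margin = 104,220 × €26.43 = €2,754,534.60.
EBIT = €2,754,534.60 − €1,781,300 = €973,234.60.
So DOL = total CM / EBIT = €2,754,534.60 / €973,234.60 = 2.8303.

2.83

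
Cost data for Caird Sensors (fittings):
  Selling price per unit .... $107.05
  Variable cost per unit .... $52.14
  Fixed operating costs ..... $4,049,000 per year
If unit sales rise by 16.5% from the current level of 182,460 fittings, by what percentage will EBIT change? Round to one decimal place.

+27.7%

Contribution at this volume is 182,460 × $54.91 = $10,018,878.60.
Subtracting fixed costs: EBIT = $10,018,878.60 − $4,049,000 = $5,969,878.60.
So DOL = total CM / EBIT = $10,018,878.60 / $5,969,878.60 = 1.6782.
%ΔEBIT = DOL × %ΔSales = 1.6782 × +16.5% = +27.7%.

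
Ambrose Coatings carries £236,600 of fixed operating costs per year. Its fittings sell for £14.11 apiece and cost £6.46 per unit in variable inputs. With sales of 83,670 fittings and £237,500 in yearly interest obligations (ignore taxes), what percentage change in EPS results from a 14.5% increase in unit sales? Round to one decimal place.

+55.9%

At 83,670 units, contribution = 83,670 × £7.65 = £640,075.50.
Subtracting fixed costs: EBIT = £640,075.50 − £236,600 = £403,475.50.
After interest of £237,500.00, pre-tax earnings = £165,975.50.
Degree of combined leverage = contribution ÷ (EBIT − I) = £640,075.50 ÷ £165,975.50 = 3.8564.
%ΔEPS = DCL × %ΔSales = 3.8564 × +14.5% = +55.9%.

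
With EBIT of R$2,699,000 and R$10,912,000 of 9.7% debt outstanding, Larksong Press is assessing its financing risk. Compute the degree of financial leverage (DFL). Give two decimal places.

1.65

Annual interest charges come to R$1,058,464.00.
Degree of financial leverage = EBIT / (EBIT − interest) = R$2,699,000 / R$1,640,536.00 = 1.6452.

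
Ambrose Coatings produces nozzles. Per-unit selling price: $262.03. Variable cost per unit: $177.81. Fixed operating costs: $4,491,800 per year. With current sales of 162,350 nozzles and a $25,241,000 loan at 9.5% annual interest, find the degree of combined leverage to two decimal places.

Contribution at this volume is 162,350 × $84.22 = $13,673,117.00.
Subtracting fixed costs: EBIT = $13,673,117.00 − $4,491,800 = $9,181,317.00. Interest = $2,397,895.00, so EBIT − I = $6,783,422.00.
Degree of total leverage = total CM / (EBIT − interest) = $13,673,117.00 / $6,783,422.00 = 2.0157.

2.02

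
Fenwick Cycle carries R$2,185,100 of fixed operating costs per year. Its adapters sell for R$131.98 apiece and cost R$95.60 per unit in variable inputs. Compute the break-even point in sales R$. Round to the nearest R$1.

R$7,927,144

Contribution margin per unit = R$131.98 − R$95.60 = R$36.38, a CM ratio of R$36.38 ÷ R$131.98 = 0.2756.
Break-even revenue = fixed costs × price ÷ CM = R$2,185,100 × R$131.98 ÷ R$36.38 = R$7,927,144.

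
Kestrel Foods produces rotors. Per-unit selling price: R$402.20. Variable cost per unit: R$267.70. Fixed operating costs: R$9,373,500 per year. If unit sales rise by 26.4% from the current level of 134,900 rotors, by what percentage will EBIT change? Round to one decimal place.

+54.6%

Contribution at this volume is 134,900 × R$134.50 = R$18,144,050.00.
Operating income = contribution − fixed costs = R$18,144,050.00 − R$9,373,500 = R$8,770,550.00.
So DOL = total CM / EBIT = R$18,144,050.00 / R$8,770,550.00 = 2.0687.
%ΔEBIT = DOL × %ΔSales = 2.0687 × +26.4% = +54.6%.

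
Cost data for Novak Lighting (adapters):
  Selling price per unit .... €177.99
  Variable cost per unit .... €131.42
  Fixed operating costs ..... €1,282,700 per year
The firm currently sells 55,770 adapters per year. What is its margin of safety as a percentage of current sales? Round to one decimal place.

Contribution margin per unit = €177.99 − €131.42 = €46.57. Break-even units = €1,282,700 ÷ €46.57 = 27,543.48; break-even revenue = 27,543.48 × €177.99 = €4,902,464.53.
Current sales = 55,770 × €177.99 = €9,926,502.30.
Margin of safety = (€9,926,502.30 − €4,902,464.53) ÷ €9,926,502.30 = 50.6%.

50.6%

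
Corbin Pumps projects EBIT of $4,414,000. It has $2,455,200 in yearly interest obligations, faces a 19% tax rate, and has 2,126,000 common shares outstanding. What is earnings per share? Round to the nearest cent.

Pre-tax income = $4,414,000 − $2,455,200.00 = $1,958,800.00.
After tax at 19%: net income = $1,958,800.00 × 0.81 = $1,586,628.00.
Per share: $1,586,628.00 / 2,126,000 shares = $0.75.

$0.75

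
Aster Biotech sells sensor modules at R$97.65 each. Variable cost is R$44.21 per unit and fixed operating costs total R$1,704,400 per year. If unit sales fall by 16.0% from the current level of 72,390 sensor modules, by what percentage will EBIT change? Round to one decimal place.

-28.6%

Contribution at this volume is 72,390 × R$53.44 = R$3,868,521.60.
EBIT = R$3,868,521.60 − R$1,704,400 = R$2,164,121.60.
Degree of operating leverage = R$3,868,521.60 / R$2,164,121.60 = 1.7876.
So EBIT moves 1.7876 × (-16.0%) = -28.6%.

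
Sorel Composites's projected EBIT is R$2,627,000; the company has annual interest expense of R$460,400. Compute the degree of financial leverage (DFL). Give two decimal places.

1.21

Interest = R$460,400.00.
Degree of financial leverage = EBIT / (EBIT − interest) = R$2,627,000 / R$2,166,600.00 = 1.2125.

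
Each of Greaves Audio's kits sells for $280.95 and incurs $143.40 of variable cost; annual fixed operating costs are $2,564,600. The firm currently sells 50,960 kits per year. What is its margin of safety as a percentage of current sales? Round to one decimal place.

63.4%

Each unit contributes $280.95 − $143.40 = $137.55. Break-even units = $2,564,600 ÷ $137.55 = 18,644.86; break-even revenue = 18,644.86 × $280.95 = $5,238,272.41.
Actual sales revenue = 50,960 × $280.95 = $14,317,212.00.
Margin of safety = ($14,317,212.00 − $5,238,272.41) ÷ $14,317,212.00 = 63.4%.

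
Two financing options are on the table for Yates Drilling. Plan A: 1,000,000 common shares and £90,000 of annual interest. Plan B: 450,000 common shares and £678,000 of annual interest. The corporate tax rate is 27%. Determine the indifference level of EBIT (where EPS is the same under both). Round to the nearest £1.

At indifference, (EBIT − 90,000)(1 − t)/1,000,000 = (EBIT − 678,000)(1 − t)/450,000.
Cancelling (1 − t) and cross-multiplying: 450,000·(EBIT − 90,000) = 1,000,000·(EBIT − 678,000).
Solving, EBIT = (678,000·1,000,000 − 90,000·450,000) / (1,000,000 − 450,000) = 637,500,000,000 / 550,000 = 1,159,090.91.

£1,159,091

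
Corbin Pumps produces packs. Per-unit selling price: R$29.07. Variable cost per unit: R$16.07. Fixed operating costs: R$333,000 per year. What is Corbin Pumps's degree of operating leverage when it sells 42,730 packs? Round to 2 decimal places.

2.50

Total contribution margin = 42,730 × R$13.00 = R$555,490.00.
EBIT = R$555,490.00 − R$333,000 = R$222,490.00.
So DOL = total CM / EBIT = R$555,490.00 / R$222,490.00 = 2.4967.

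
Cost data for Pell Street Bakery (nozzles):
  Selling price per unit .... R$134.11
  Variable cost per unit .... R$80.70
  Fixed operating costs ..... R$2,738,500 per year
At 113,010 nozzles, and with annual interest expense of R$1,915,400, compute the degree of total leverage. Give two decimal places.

Total contribution margin = 113,010 × R$53.41 = R$6,035,864.10.
Subtracting fixed costs: EBIT = R$6,035,864.10 − R$2,738,500 = R$3,297,364.10. Interest = R$1,915,400.00, so EBIT − I = R$1,381,964.10.
DCL = contribution ÷ (EBIT − I) = R$6,035,864.10 ÷ R$1,381,964.10 = 4.3676.

4.37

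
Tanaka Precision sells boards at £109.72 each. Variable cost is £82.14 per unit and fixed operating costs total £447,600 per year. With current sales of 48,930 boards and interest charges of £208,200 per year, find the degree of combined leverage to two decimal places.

1.95

Total contribution margin = 48,930 × £27.58 = £1,349,489.40.
Operating income = contribution − fixed costs = £1,349,489.40 − £447,600 = £901,889.40. Interest = £208,200.00, so EBIT − I = £693,689.40.
DCL = contribution ÷ (EBIT − I) = £1,349,489.40 ÷ £693,689.40 = 1.9454.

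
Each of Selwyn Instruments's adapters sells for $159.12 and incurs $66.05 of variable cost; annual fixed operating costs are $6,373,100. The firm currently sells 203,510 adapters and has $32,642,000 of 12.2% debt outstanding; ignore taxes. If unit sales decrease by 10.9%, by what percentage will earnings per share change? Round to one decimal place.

Total contribution margin = 203,510 × $93.07 = $18,940,675.70.
Operating income = contribution − fixed costs = $18,940,675.70 − $6,373,100 = $12,567,575.70.
After interest of $3,982,324.00, pre-tax earnings = $8,585,251.70.
DCL = total CM / (EBIT − I) = $18,940,675.70 / $8,585,251.70 = 2.2062.
EPS therefore changes by 2.2062 × (-10.9%) = -24.0%.

-24.0%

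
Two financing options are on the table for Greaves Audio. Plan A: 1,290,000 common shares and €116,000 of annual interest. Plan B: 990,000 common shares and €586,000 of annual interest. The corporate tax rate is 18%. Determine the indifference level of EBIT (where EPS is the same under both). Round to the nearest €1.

€2,137,000

Set EPS_A = EPS_B: (EBIT − €116,000)(1 − 0.18) ÷ 1,290,000 = (EBIT − €586,000)(1 − 0.18) ÷ 990,000.
Cancelling (1 − t) and cross-multiplying: 990,000·(EBIT − 116,000) = 1,290,000·(EBIT − 586,000).
EBIT × (1,290,000 − 990,000) = 586,000 × 1,290,000 − 116,000 × 990,000 = 641,100,000,000, so EBIT = 641,100,000,000 ÷ 300,000 = 2,137,000.00.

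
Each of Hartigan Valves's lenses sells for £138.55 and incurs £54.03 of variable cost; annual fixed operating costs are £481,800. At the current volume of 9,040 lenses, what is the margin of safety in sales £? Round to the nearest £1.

Contribution margin per unit = £138.55 − £54.03 = £84.52. Break-even units = £481,800 ÷ £84.52 = 5,700.43; break-even revenue = 5,700.43 × £138.55 = £789,794.01.
Actual sales revenue = 9,040 × £138.55 = £1,252,492.00.
Margin of safety = £1,252,492.00 − £789,794.01 = £462,698.

£462,698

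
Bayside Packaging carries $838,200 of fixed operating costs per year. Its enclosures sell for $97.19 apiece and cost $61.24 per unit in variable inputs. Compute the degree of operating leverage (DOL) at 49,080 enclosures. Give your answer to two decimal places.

1.90

At 49,080 units, contribution = 49,080 × $35.95 = $1,764,426.00.
Subtracting fixed costs: EBIT = $1,764,426.00 − $838,200 = $926,226.00.
Degree of operating leverage = $1,764,426.00 / $926,226.00 = 1.9050.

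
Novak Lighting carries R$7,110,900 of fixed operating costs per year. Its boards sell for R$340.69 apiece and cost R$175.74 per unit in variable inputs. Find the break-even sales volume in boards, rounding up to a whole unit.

43,110 boards

Unit CM = price − variable cost = R$340.69 − R$175.74 = R$164.95.
Units to break even: R$7,110,900 ÷ R$164.95 = 43,109.43, rounded up to 43,110.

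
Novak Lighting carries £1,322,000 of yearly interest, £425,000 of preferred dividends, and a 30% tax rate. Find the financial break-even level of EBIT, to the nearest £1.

Grossing the preferred dividend up to pre-tax terms: £425,000 / (1 − 0.30) = £607,142.86.
EPS = 0 when EBIT covers interest plus the pre-tax preferred burden: £1,322,000 + £607,142.86 = £1,929,142.86.

£1,929,143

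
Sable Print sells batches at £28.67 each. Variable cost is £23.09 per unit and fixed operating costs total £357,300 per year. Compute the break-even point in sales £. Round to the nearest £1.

CM per unit = £28.67 − £23.09 = £5.58; CM ratio = £5.58 / £28.67 = 0.1946.
Break-even sales = FC ÷ CM ratio = £357,300 × £28.67 / £5.58 = £1,835,805.

£1,835,805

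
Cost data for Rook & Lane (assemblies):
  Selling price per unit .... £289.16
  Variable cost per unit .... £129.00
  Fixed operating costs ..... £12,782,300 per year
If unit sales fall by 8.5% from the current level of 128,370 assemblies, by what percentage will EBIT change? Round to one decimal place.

-22.5%

Total contribution margin = 128,370 × £160.16 = £20,559,739.20.
EBIT = £20,559,739.20 − £12,782,300 = £7,777,439.20.
DOL = contribution ÷ EBIT = £20,559,739.20 ÷ £7,777,439.20 = 2.6435.
So EBIT moves 2.6435 × (-8.5%) = -22.5%.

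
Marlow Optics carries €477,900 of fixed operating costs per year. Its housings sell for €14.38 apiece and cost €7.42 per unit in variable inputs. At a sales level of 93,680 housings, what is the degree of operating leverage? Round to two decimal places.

3.74

Contribution at this volume is 93,680 × €6.96 = €652,012.80.
Subtracting fixed costs: EBIT = €652,012.80 − €477,900 = €174,112.80.
Degree of operating leverage = €652,012.80 / €174,112.80 = 3.7448.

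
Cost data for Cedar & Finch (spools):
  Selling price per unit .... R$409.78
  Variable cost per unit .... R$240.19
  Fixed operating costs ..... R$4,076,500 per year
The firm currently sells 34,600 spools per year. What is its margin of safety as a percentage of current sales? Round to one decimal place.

30.5%

Contribution margin per unit = R$409.78 − R$240.19 = R$169.59. Break-even units = R$4,076,500 ÷ R$169.59 = 24,037.38; break-even revenue = 24,037.38 × R$409.78 = R$9,850,039.33.
Actual sales revenue = 34,600 × R$409.78 = R$14,178,388.00.
Margin of safety = (R$14,178,388.00 − R$9,850,039.33) ÷ R$14,178,388.00 = 30.5%.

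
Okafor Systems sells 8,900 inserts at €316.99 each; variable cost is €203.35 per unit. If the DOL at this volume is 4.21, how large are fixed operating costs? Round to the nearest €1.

€771,159

Contribution at this volume is 8,900 × €113.64 = €1,011,396.00.
DOL = contribution / EBIT, so EBIT = €1,011,396.00 / 4.21 = €240,236.58.
And FC = contribution − EBIT = €1,011,396.00 − €240,236.58 = €771,159.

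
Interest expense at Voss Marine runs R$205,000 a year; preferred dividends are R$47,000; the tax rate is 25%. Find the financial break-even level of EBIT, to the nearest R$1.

R$267,667

Grossing the preferred dividend up to pre-tax terms: R$47,000 / (1 − 0.25) = R$62,666.67.
Financial break-even EBIT = interest + D_p ÷ (1 − t) = R$205,000 + R$62,666.67 = R$267,666.67.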